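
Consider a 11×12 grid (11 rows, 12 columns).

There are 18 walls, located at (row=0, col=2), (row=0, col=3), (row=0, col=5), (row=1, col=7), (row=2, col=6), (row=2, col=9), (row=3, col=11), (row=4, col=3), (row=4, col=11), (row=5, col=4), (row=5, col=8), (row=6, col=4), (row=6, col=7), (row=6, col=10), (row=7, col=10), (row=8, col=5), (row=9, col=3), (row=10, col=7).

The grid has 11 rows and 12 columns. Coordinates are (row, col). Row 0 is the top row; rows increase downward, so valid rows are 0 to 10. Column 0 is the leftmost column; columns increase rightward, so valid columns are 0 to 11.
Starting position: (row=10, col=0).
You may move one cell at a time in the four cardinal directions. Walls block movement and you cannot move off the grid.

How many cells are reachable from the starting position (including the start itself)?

BFS flood-fill from (row=10, col=0):
  Distance 0: (row=10, col=0)
  Distance 1: (row=9, col=0), (row=10, col=1)
  Distance 2: (row=8, col=0), (row=9, col=1), (row=10, col=2)
  Distance 3: (row=7, col=0), (row=8, col=1), (row=9, col=2), (row=10, col=3)
  Distance 4: (row=6, col=0), (row=7, col=1), (row=8, col=2), (row=10, col=4)
  Distance 5: (row=5, col=0), (row=6, col=1), (row=7, col=2), (row=8, col=3), (row=9, col=4), (row=10, col=5)
  Distance 6: (row=4, col=0), (row=5, col=1), (row=6, col=2), (row=7, col=3), (row=8, col=4), (row=9, col=5), (row=10, col=6)
  Distance 7: (row=3, col=0), (row=4, col=1), (row=5, col=2), (row=6, col=3), (row=7, col=4), (row=9, col=6)
  Distance 8: (row=2, col=0), (row=3, col=1), (row=4, col=2), (row=5, col=3), (row=7, col=5), (row=8, col=6), (row=9, col=7)
  Distance 9: (row=1, col=0), (row=2, col=1), (row=3, col=2), (row=6, col=5), (row=7, col=6), (row=8, col=7), (row=9, col=8)
  Distance 10: (row=0, col=0), (row=1, col=1), (row=2, col=2), (row=3, col=3), (row=5, col=5), (row=6, col=6), (row=7, col=7), (row=8, col=8), (row=9, col=9), (row=10, col=8)
  Distance 11: (row=0, col=1), (row=1, col=2), (row=2, col=3), (row=3, col=4), (row=4, col=5), (row=5, col=6), (row=7, col=8), (row=8, col=9), (row=9, col=10), (row=10, col=9)
  Distance 12: (row=1, col=3), (row=2, col=4), (row=3, col=5), (row=4, col=4), (row=4, col=6), (row=5, col=7), (row=6, col=8), (row=7, col=9), (row=8, col=10), (row=9, col=11), (row=10, col=10)
  Distance 13: (row=1, col=4), (row=2, col=5), (row=3, col=6), (row=4, col=7), (row=6, col=9), (row=8, col=11), (row=10, col=11)
  Distance 14: (row=0, col=4), (row=1, col=5), (row=3, col=7), (row=4, col=8), (row=5, col=9), (row=7, col=11)
  Distance 15: (row=1, col=6), (row=2, col=7), (row=3, col=8), (row=4, col=9), (row=5, col=10), (row=6, col=11)
  Distance 16: (row=0, col=6), (row=2, col=8), (row=3, col=9), (row=4, col=10), (row=5, col=11)
  Distance 17: (row=0, col=7), (row=1, col=8), (row=3, col=10)
  Distance 18: (row=0, col=8), (row=1, col=9), (row=2, col=10)
  Distance 19: (row=0, col=9), (row=1, col=10), (row=2, col=11)
  Distance 20: (row=0, col=10), (row=1, col=11)
  Distance 21: (row=0, col=11)
Total reachable: 114 (grid has 114 open cells total)

Answer: Reachable cells: 114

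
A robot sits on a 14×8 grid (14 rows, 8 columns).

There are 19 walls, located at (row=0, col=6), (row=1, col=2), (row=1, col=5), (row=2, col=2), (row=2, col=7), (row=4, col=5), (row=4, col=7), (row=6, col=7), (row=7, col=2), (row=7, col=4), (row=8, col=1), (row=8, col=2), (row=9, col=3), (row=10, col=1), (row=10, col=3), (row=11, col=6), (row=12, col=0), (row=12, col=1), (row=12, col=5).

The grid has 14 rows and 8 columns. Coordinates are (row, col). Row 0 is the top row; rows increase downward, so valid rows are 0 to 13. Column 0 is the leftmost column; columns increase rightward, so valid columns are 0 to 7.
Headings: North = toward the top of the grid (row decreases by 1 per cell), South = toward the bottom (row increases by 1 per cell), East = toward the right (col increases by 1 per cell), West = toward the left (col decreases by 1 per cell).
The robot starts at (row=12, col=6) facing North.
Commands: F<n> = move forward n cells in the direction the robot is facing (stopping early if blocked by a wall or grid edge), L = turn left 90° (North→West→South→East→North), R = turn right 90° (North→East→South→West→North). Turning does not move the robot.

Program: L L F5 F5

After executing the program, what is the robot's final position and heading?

Start: (row=12, col=6), facing North
  L: turn left, now facing West
  L: turn left, now facing South
  F5: move forward 1/5 (blocked), now at (row=13, col=6)
  F5: move forward 0/5 (blocked), now at (row=13, col=6)
Final: (row=13, col=6), facing South

Answer: Final position: (row=13, col=6), facing South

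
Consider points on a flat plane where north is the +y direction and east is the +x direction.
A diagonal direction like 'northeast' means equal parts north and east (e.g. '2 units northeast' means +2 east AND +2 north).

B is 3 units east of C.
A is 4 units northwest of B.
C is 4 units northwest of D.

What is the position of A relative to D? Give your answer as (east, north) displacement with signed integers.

Place D at the origin (east=0, north=0).
  C is 4 units northwest of D: delta (east=-4, north=+4); C at (east=-4, north=4).
  B is 3 units east of C: delta (east=+3, north=+0); B at (east=-1, north=4).
  A is 4 units northwest of B: delta (east=-4, north=+4); A at (east=-5, north=8).
Therefore A relative to D: (east=-5, north=8).

Answer: A is at (east=-5, north=8) relative to D.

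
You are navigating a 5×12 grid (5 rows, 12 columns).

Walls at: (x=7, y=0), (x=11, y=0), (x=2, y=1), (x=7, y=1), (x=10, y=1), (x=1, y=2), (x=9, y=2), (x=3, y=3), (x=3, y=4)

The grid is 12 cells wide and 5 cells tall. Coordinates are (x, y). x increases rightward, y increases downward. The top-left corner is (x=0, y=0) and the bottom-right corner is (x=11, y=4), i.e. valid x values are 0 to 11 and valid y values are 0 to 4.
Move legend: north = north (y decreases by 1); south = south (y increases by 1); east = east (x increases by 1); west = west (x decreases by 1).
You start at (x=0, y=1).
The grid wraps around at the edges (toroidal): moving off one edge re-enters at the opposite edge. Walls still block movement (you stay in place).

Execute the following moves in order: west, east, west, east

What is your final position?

Answer: Final position: (x=0, y=1)

Derivation:
Start: (x=0, y=1)
  west (west): (x=0, y=1) -> (x=11, y=1)
  east (east): (x=11, y=1) -> (x=0, y=1)
  west (west): (x=0, y=1) -> (x=11, y=1)
  east (east): (x=11, y=1) -> (x=0, y=1)
Final: (x=0, y=1)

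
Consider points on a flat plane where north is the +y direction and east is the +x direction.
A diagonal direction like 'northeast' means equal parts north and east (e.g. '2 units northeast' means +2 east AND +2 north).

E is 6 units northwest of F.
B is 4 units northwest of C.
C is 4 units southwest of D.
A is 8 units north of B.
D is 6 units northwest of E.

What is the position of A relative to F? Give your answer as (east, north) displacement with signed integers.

Answer: A is at (east=-20, north=20) relative to F.

Derivation:
Place F at the origin (east=0, north=0).
  E is 6 units northwest of F: delta (east=-6, north=+6); E at (east=-6, north=6).
  D is 6 units northwest of E: delta (east=-6, north=+6); D at (east=-12, north=12).
  C is 4 units southwest of D: delta (east=-4, north=-4); C at (east=-16, north=8).
  B is 4 units northwest of C: delta (east=-4, north=+4); B at (east=-20, north=12).
  A is 8 units north of B: delta (east=+0, north=+8); A at (east=-20, north=20).
Therefore A relative to F: (east=-20, north=20).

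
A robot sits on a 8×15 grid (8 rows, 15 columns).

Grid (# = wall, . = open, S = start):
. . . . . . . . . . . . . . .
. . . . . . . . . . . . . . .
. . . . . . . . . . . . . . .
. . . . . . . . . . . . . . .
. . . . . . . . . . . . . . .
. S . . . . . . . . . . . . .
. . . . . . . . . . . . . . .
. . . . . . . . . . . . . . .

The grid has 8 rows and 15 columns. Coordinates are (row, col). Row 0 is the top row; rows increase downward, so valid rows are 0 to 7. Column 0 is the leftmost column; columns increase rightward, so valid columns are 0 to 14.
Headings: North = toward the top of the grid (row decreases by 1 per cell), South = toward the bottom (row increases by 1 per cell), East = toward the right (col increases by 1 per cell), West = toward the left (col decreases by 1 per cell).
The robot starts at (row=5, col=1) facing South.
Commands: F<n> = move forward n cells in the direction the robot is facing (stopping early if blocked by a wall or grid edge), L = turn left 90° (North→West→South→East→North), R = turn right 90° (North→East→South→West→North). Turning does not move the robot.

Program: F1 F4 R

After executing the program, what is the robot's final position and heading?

Start: (row=5, col=1), facing South
  F1: move forward 1, now at (row=6, col=1)
  F4: move forward 1/4 (blocked), now at (row=7, col=1)
  R: turn right, now facing West
Final: (row=7, col=1), facing West

Answer: Final position: (row=7, col=1), facing West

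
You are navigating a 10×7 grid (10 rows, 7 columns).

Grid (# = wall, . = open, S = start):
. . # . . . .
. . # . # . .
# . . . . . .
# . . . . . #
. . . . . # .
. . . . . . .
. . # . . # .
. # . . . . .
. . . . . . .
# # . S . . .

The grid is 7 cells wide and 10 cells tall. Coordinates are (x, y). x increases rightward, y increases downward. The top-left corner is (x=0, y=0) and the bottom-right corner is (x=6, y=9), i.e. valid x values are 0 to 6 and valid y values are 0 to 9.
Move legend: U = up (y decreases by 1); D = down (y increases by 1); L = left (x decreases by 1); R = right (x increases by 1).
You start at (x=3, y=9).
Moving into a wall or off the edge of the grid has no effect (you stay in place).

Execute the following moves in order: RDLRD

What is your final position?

Answer: Final position: (x=4, y=9)

Derivation:
Start: (x=3, y=9)
  R (right): (x=3, y=9) -> (x=4, y=9)
  D (down): blocked, stay at (x=4, y=9)
  L (left): (x=4, y=9) -> (x=3, y=9)
  R (right): (x=3, y=9) -> (x=4, y=9)
  D (down): blocked, stay at (x=4, y=9)
Final: (x=4, y=9)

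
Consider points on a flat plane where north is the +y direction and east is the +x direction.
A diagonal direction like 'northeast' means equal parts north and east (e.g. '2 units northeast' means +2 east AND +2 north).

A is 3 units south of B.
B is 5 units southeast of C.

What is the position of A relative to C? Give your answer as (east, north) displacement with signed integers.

Place C at the origin (east=0, north=0).
  B is 5 units southeast of C: delta (east=+5, north=-5); B at (east=5, north=-5).
  A is 3 units south of B: delta (east=+0, north=-3); A at (east=5, north=-8).
Therefore A relative to C: (east=5, north=-8).

Answer: A is at (east=5, north=-8) relative to C.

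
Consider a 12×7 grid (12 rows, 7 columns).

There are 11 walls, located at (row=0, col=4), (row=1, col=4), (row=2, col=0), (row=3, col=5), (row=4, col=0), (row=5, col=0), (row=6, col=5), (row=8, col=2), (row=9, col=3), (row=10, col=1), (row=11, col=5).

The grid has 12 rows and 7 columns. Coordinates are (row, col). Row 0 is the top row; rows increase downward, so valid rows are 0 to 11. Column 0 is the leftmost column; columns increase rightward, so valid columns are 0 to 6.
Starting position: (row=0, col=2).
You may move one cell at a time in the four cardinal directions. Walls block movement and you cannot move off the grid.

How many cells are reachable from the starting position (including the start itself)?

BFS flood-fill from (row=0, col=2):
  Distance 0: (row=0, col=2)
  Distance 1: (row=0, col=1), (row=0, col=3), (row=1, col=2)
  Distance 2: (row=0, col=0), (row=1, col=1), (row=1, col=3), (row=2, col=2)
  Distance 3: (row=1, col=0), (row=2, col=1), (row=2, col=3), (row=3, col=2)
  Distance 4: (row=2, col=4), (row=3, col=1), (row=3, col=3), (row=4, col=2)
  Distance 5: (row=2, col=5), (row=3, col=0), (row=3, col=4), (row=4, col=1), (row=4, col=3), (row=5, col=2)
  Distance 6: (row=1, col=5), (row=2, col=6), (row=4, col=4), (row=5, col=1), (row=5, col=3), (row=6, col=2)
  Distance 7: (row=0, col=5), (row=1, col=6), (row=3, col=6), (row=4, col=5), (row=5, col=4), (row=6, col=1), (row=6, col=3), (row=7, col=2)
  Distance 8: (row=0, col=6), (row=4, col=6), (row=5, col=5), (row=6, col=0), (row=6, col=4), (row=7, col=1), (row=7, col=3)
  Distance 9: (row=5, col=6), (row=7, col=0), (row=7, col=4), (row=8, col=1), (row=8, col=3)
  Distance 10: (row=6, col=6), (row=7, col=5), (row=8, col=0), (row=8, col=4), (row=9, col=1)
  Distance 11: (row=7, col=6), (row=8, col=5), (row=9, col=0), (row=9, col=2), (row=9, col=4)
  Distance 12: (row=8, col=6), (row=9, col=5), (row=10, col=0), (row=10, col=2), (row=10, col=4)
  Distance 13: (row=9, col=6), (row=10, col=3), (row=10, col=5), (row=11, col=0), (row=11, col=2), (row=11, col=4)
  Distance 14: (row=10, col=6), (row=11, col=1), (row=11, col=3)
  Distance 15: (row=11, col=6)
Total reachable: 73 (grid has 73 open cells total)

Answer: Reachable cells: 73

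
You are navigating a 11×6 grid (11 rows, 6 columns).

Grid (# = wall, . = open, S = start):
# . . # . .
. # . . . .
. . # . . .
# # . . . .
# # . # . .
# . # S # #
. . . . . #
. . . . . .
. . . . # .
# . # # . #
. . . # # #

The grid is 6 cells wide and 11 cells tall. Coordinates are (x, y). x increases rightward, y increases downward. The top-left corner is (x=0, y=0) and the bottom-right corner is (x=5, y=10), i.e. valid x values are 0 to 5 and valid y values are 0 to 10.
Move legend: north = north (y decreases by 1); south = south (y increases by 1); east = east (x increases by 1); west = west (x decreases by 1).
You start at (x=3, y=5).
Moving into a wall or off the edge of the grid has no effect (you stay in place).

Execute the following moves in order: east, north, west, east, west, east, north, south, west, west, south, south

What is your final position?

Start: (x=3, y=5)
  east (east): blocked, stay at (x=3, y=5)
  north (north): blocked, stay at (x=3, y=5)
  west (west): blocked, stay at (x=3, y=5)
  east (east): blocked, stay at (x=3, y=5)
  west (west): blocked, stay at (x=3, y=5)
  east (east): blocked, stay at (x=3, y=5)
  north (north): blocked, stay at (x=3, y=5)
  south (south): (x=3, y=5) -> (x=3, y=6)
  west (west): (x=3, y=6) -> (x=2, y=6)
  west (west): (x=2, y=6) -> (x=1, y=6)
  south (south): (x=1, y=6) -> (x=1, y=7)
  south (south): (x=1, y=7) -> (x=1, y=8)
Final: (x=1, y=8)

Answer: Final position: (x=1, y=8)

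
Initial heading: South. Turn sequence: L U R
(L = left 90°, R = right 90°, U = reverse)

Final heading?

Start: South
  L (left (90° counter-clockwise)) -> East
  U (U-turn (180°)) -> West
  R (right (90° clockwise)) -> North
Final: North

Answer: Final heading: North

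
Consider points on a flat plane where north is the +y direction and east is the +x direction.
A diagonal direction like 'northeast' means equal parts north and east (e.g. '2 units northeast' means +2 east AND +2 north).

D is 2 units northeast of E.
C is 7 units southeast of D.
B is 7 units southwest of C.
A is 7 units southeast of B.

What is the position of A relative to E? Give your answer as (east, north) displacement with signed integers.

Place E at the origin (east=0, north=0).
  D is 2 units northeast of E: delta (east=+2, north=+2); D at (east=2, north=2).
  C is 7 units southeast of D: delta (east=+7, north=-7); C at (east=9, north=-5).
  B is 7 units southwest of C: delta (east=-7, north=-7); B at (east=2, north=-12).
  A is 7 units southeast of B: delta (east=+7, north=-7); A at (east=9, north=-19).
Therefore A relative to E: (east=9, north=-19).

Answer: A is at (east=9, north=-19) relative to E.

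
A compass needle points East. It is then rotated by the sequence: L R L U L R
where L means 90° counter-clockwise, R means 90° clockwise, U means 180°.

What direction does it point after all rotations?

Start: East
  L (left (90° counter-clockwise)) -> North
  R (right (90° clockwise)) -> East
  L (left (90° counter-clockwise)) -> North
  U (U-turn (180°)) -> South
  L (left (90° counter-clockwise)) -> East
  R (right (90° clockwise)) -> South
Final: South

Answer: Final heading: South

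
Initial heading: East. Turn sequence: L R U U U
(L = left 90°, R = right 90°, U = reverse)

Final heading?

Answer: Final heading: West

Derivation:
Start: East
  L (left (90° counter-clockwise)) -> North
  R (right (90° clockwise)) -> East
  U (U-turn (180°)) -> West
  U (U-turn (180°)) -> East
  U (U-turn (180°)) -> West
Final: West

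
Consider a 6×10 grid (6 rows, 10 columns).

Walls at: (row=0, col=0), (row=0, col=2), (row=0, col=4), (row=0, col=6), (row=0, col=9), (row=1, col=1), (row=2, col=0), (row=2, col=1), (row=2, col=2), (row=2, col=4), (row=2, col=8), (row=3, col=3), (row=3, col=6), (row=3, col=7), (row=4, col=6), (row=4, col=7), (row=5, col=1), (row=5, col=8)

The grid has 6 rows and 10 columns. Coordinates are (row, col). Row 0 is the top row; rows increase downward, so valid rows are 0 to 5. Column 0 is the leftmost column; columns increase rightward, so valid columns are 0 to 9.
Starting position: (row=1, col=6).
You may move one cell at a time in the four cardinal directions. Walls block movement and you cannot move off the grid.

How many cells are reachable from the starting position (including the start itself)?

Answer: Reachable cells: 40

Derivation:
BFS flood-fill from (row=1, col=6):
  Distance 0: (row=1, col=6)
  Distance 1: (row=1, col=5), (row=1, col=7), (row=2, col=6)
  Distance 2: (row=0, col=5), (row=0, col=7), (row=1, col=4), (row=1, col=8), (row=2, col=5), (row=2, col=7)
  Distance 3: (row=0, col=8), (row=1, col=3), (row=1, col=9), (row=3, col=5)
  Distance 4: (row=0, col=3), (row=1, col=2), (row=2, col=3), (row=2, col=9), (row=3, col=4), (row=4, col=5)
  Distance 5: (row=3, col=9), (row=4, col=4), (row=5, col=5)
  Distance 6: (row=3, col=8), (row=4, col=3), (row=4, col=9), (row=5, col=4), (row=5, col=6)
  Distance 7: (row=4, col=2), (row=4, col=8), (row=5, col=3), (row=5, col=7), (row=5, col=9)
  Distance 8: (row=3, col=2), (row=4, col=1), (row=5, col=2)
  Distance 9: (row=3, col=1), (row=4, col=0)
  Distance 10: (row=3, col=0), (row=5, col=0)
Total reachable: 40 (grid has 42 open cells total)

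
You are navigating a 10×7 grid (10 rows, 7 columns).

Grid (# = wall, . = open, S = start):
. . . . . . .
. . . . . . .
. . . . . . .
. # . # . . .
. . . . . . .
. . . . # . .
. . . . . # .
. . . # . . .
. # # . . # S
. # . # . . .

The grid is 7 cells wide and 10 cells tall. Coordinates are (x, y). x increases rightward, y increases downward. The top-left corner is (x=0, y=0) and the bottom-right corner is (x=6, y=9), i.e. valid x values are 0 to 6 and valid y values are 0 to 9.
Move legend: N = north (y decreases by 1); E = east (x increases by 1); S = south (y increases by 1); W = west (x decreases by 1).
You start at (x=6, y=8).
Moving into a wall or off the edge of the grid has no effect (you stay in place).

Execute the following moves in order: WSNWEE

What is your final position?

Answer: Final position: (x=6, y=8)

Derivation:
Start: (x=6, y=8)
  W (west): blocked, stay at (x=6, y=8)
  S (south): (x=6, y=8) -> (x=6, y=9)
  N (north): (x=6, y=9) -> (x=6, y=8)
  W (west): blocked, stay at (x=6, y=8)
  E (east): blocked, stay at (x=6, y=8)
  E (east): blocked, stay at (x=6, y=8)
Final: (x=6, y=8)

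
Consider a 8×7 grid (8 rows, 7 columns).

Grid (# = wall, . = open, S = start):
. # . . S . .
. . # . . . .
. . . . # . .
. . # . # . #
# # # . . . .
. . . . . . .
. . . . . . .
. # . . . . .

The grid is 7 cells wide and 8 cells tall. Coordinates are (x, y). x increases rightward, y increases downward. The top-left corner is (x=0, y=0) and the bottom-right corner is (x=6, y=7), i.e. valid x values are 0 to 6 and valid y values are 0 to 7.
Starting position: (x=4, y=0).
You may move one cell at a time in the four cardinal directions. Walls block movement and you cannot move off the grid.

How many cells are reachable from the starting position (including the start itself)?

BFS flood-fill from (x=4, y=0):
  Distance 0: (x=4, y=0)
  Distance 1: (x=3, y=0), (x=5, y=0), (x=4, y=1)
  Distance 2: (x=2, y=0), (x=6, y=0), (x=3, y=1), (x=5, y=1)
  Distance 3: (x=6, y=1), (x=3, y=2), (x=5, y=2)
  Distance 4: (x=2, y=2), (x=6, y=2), (x=3, y=3), (x=5, y=3)
  Distance 5: (x=1, y=2), (x=3, y=4), (x=5, y=4)
  Distance 6: (x=1, y=1), (x=0, y=2), (x=1, y=3), (x=4, y=4), (x=6, y=4), (x=3, y=5), (x=5, y=5)
  Distance 7: (x=0, y=1), (x=0, y=3), (x=2, y=5), (x=4, y=5), (x=6, y=5), (x=3, y=6), (x=5, y=6)
  Distance 8: (x=0, y=0), (x=1, y=5), (x=2, y=6), (x=4, y=6), (x=6, y=6), (x=3, y=7), (x=5, y=7)
  Distance 9: (x=0, y=5), (x=1, y=6), (x=2, y=7), (x=4, y=7), (x=6, y=7)
  Distance 10: (x=0, y=6)
  Distance 11: (x=0, y=7)
Total reachable: 46 (grid has 46 open cells total)

Answer: Reachable cells: 46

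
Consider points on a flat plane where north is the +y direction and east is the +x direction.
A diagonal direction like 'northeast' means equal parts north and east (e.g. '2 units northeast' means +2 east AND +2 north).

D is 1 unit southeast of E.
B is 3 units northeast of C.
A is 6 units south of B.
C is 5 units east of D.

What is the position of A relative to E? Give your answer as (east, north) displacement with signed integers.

Place E at the origin (east=0, north=0).
  D is 1 unit southeast of E: delta (east=+1, north=-1); D at (east=1, north=-1).
  C is 5 units east of D: delta (east=+5, north=+0); C at (east=6, north=-1).
  B is 3 units northeast of C: delta (east=+3, north=+3); B at (east=9, north=2).
  A is 6 units south of B: delta (east=+0, north=-6); A at (east=9, north=-4).
Therefore A relative to E: (east=9, north=-4).

Answer: A is at (east=9, north=-4) relative to E.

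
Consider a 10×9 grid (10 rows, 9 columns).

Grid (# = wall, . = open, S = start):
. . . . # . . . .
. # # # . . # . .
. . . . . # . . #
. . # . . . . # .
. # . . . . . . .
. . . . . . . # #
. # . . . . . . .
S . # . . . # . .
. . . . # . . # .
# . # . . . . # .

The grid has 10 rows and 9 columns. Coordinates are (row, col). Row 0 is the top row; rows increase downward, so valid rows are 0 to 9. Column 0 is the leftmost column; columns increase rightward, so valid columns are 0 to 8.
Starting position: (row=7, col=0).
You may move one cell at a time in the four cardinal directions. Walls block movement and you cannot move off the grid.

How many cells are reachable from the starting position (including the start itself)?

Answer: Reachable cells: 70

Derivation:
BFS flood-fill from (row=7, col=0):
  Distance 0: (row=7, col=0)
  Distance 1: (row=6, col=0), (row=7, col=1), (row=8, col=0)
  Distance 2: (row=5, col=0), (row=8, col=1)
  Distance 3: (row=4, col=0), (row=5, col=1), (row=8, col=2), (row=9, col=1)
  Distance 4: (row=3, col=0), (row=5, col=2), (row=8, col=3)
  Distance 5: (row=2, col=0), (row=3, col=1), (row=4, col=2), (row=5, col=3), (row=6, col=2), (row=7, col=3), (row=9, col=3)
  Distance 6: (row=1, col=0), (row=2, col=1), (row=4, col=3), (row=5, col=4), (row=6, col=3), (row=7, col=4), (row=9, col=4)
  Distance 7: (row=0, col=0), (row=2, col=2), (row=3, col=3), (row=4, col=4), (row=5, col=5), (row=6, col=4), (row=7, col=5), (row=9, col=5)
  Distance 8: (row=0, col=1), (row=2, col=3), (row=3, col=4), (row=4, col=5), (row=5, col=6), (row=6, col=5), (row=8, col=5), (row=9, col=6)
  Distance 9: (row=0, col=2), (row=2, col=4), (row=3, col=5), (row=4, col=6), (row=6, col=6), (row=8, col=6)
  Distance 10: (row=0, col=3), (row=1, col=4), (row=3, col=6), (row=4, col=7), (row=6, col=7)
  Distance 11: (row=1, col=5), (row=2, col=6), (row=4, col=8), (row=6, col=8), (row=7, col=7)
  Distance 12: (row=0, col=5), (row=2, col=7), (row=3, col=8), (row=7, col=8)
  Distance 13: (row=0, col=6), (row=1, col=7), (row=8, col=8)
  Distance 14: (row=0, col=7), (row=1, col=8), (row=9, col=8)
  Distance 15: (row=0, col=8)
Total reachable: 70 (grid has 70 open cells total)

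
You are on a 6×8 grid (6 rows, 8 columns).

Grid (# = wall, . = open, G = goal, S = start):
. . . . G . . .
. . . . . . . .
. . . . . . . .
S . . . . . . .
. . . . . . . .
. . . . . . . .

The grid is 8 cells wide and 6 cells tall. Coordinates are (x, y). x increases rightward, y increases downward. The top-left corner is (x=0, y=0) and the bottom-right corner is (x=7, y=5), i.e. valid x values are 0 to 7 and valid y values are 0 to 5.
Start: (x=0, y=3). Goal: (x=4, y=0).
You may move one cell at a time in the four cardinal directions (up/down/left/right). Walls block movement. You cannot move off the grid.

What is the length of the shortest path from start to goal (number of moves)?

Answer: Shortest path length: 7

Derivation:
BFS from (x=0, y=3) until reaching (x=4, y=0):
  Distance 0: (x=0, y=3)
  Distance 1: (x=0, y=2), (x=1, y=3), (x=0, y=4)
  Distance 2: (x=0, y=1), (x=1, y=2), (x=2, y=3), (x=1, y=4), (x=0, y=5)
  Distance 3: (x=0, y=0), (x=1, y=1), (x=2, y=2), (x=3, y=3), (x=2, y=4), (x=1, y=5)
  Distance 4: (x=1, y=0), (x=2, y=1), (x=3, y=2), (x=4, y=3), (x=3, y=4), (x=2, y=5)
  Distance 5: (x=2, y=0), (x=3, y=1), (x=4, y=2), (x=5, y=3), (x=4, y=4), (x=3, y=5)
  Distance 6: (x=3, y=0), (x=4, y=1), (x=5, y=2), (x=6, y=3), (x=5, y=4), (x=4, y=5)
  Distance 7: (x=4, y=0), (x=5, y=1), (x=6, y=2), (x=7, y=3), (x=6, y=4), (x=5, y=5)  <- goal reached here
One shortest path (7 moves): (x=0, y=3) -> (x=1, y=3) -> (x=2, y=3) -> (x=3, y=3) -> (x=4, y=3) -> (x=4, y=2) -> (x=4, y=1) -> (x=4, y=0)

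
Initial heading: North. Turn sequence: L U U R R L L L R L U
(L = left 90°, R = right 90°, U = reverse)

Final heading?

Start: North
  L (left (90° counter-clockwise)) -> West
  U (U-turn (180°)) -> East
  U (U-turn (180°)) -> West
  R (right (90° clockwise)) -> North
  R (right (90° clockwise)) -> East
  L (left (90° counter-clockwise)) -> North
  L (left (90° counter-clockwise)) -> West
  L (left (90° counter-clockwise)) -> South
  R (right (90° clockwise)) -> West
  L (left (90° counter-clockwise)) -> South
  U (U-turn (180°)) -> North
Final: North

Answer: Final heading: North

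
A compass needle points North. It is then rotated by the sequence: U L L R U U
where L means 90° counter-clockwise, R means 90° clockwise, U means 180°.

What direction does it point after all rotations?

Answer: Final heading: East

Derivation:
Start: North
  U (U-turn (180°)) -> South
  L (left (90° counter-clockwise)) -> East
  L (left (90° counter-clockwise)) -> North
  R (right (90° clockwise)) -> East
  U (U-turn (180°)) -> West
  U (U-turn (180°)) -> East
Final: East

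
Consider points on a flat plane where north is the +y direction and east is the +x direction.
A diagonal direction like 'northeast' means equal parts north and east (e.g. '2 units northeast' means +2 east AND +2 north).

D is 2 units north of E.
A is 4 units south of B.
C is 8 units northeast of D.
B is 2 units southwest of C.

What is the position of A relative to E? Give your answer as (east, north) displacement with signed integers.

Place E at the origin (east=0, north=0).
  D is 2 units north of E: delta (east=+0, north=+2); D at (east=0, north=2).
  C is 8 units northeast of D: delta (east=+8, north=+8); C at (east=8, north=10).
  B is 2 units southwest of C: delta (east=-2, north=-2); B at (east=6, north=8).
  A is 4 units south of B: delta (east=+0, north=-4); A at (east=6, north=4).
Therefore A relative to E: (east=6, north=4).

Answer: A is at (east=6, north=4) relative to E.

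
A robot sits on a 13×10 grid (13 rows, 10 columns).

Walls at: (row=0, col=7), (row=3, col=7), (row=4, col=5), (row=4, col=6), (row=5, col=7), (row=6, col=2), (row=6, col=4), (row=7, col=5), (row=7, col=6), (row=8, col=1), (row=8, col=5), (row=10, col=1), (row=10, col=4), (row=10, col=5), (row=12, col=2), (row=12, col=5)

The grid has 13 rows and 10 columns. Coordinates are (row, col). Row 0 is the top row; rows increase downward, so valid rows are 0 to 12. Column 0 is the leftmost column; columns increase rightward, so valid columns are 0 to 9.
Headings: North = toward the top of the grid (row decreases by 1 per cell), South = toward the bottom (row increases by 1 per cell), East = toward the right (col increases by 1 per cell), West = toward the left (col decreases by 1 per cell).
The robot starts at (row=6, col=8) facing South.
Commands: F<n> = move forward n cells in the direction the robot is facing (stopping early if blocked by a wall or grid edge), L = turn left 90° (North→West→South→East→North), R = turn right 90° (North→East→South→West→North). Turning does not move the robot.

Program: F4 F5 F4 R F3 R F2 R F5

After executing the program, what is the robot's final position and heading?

Start: (row=6, col=8), facing South
  F4: move forward 4, now at (row=10, col=8)
  F5: move forward 2/5 (blocked), now at (row=12, col=8)
  F4: move forward 0/4 (blocked), now at (row=12, col=8)
  R: turn right, now facing West
  F3: move forward 2/3 (blocked), now at (row=12, col=6)
  R: turn right, now facing North
  F2: move forward 2, now at (row=10, col=6)
  R: turn right, now facing East
  F5: move forward 3/5 (blocked), now at (row=10, col=9)
Final: (row=10, col=9), facing East

Answer: Final position: (row=10, col=9), facing East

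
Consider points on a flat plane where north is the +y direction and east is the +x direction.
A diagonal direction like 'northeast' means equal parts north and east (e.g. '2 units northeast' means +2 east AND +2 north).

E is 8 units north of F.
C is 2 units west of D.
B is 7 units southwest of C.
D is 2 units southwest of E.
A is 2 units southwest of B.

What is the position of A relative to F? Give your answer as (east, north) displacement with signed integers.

Place F at the origin (east=0, north=0).
  E is 8 units north of F: delta (east=+0, north=+8); E at (east=0, north=8).
  D is 2 units southwest of E: delta (east=-2, north=-2); D at (east=-2, north=6).
  C is 2 units west of D: delta (east=-2, north=+0); C at (east=-4, north=6).
  B is 7 units southwest of C: delta (east=-7, north=-7); B at (east=-11, north=-1).
  A is 2 units southwest of B: delta (east=-2, north=-2); A at (east=-13, north=-3).
Therefore A relative to F: (east=-13, north=-3).

Answer: A is at (east=-13, north=-3) relative to F.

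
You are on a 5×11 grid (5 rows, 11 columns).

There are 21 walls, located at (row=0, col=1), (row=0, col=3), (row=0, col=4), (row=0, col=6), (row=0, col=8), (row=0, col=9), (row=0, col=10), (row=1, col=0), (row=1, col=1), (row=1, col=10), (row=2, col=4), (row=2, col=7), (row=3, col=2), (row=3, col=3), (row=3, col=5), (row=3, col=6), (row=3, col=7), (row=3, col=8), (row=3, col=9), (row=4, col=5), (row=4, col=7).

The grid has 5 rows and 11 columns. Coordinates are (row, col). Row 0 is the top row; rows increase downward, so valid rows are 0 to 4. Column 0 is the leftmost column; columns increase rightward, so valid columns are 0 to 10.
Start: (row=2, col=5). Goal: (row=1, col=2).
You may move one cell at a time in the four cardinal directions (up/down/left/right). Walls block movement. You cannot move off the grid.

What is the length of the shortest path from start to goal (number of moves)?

BFS from (row=2, col=5) until reaching (row=1, col=2):
  Distance 0: (row=2, col=5)
  Distance 1: (row=1, col=5), (row=2, col=6)
  Distance 2: (row=0, col=5), (row=1, col=4), (row=1, col=6)
  Distance 3: (row=1, col=3), (row=1, col=7)
  Distance 4: (row=0, col=7), (row=1, col=2), (row=1, col=8), (row=2, col=3)  <- goal reached here
One shortest path (4 moves): (row=2, col=5) -> (row=1, col=5) -> (row=1, col=4) -> (row=1, col=3) -> (row=1, col=2)

Answer: Shortest path length: 4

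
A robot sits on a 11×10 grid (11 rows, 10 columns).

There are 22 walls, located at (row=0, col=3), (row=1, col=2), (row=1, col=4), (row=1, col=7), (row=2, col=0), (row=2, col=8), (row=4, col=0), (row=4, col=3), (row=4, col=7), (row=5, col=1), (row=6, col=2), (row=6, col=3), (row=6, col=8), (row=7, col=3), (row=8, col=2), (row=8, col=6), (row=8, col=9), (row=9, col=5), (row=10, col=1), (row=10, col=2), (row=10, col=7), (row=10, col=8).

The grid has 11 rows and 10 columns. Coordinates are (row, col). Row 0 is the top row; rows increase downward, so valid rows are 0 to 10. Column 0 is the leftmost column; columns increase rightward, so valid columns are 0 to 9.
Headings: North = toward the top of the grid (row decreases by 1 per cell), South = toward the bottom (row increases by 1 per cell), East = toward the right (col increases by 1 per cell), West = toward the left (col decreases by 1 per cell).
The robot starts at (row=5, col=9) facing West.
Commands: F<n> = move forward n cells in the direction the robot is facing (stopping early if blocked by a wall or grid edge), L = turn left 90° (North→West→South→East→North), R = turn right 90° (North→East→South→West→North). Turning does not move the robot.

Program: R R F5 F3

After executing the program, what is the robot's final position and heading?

Start: (row=5, col=9), facing West
  R: turn right, now facing North
  R: turn right, now facing East
  F5: move forward 0/5 (blocked), now at (row=5, col=9)
  F3: move forward 0/3 (blocked), now at (row=5, col=9)
Final: (row=5, col=9), facing East

Answer: Final position: (row=5, col=9), facing East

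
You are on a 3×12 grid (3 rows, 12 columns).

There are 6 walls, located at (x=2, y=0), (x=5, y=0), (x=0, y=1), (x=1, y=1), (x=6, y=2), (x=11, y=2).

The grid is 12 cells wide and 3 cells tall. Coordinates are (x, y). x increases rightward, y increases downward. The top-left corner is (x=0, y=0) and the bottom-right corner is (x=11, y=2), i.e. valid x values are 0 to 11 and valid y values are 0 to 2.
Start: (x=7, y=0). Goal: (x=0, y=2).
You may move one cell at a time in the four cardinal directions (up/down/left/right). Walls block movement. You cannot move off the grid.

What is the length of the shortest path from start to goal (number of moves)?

BFS from (x=7, y=0) until reaching (x=0, y=2):
  Distance 0: (x=7, y=0)
  Distance 1: (x=6, y=0), (x=8, y=0), (x=7, y=1)
  Distance 2: (x=9, y=0), (x=6, y=1), (x=8, y=1), (x=7, y=2)
  Distance 3: (x=10, y=0), (x=5, y=1), (x=9, y=1), (x=8, y=2)
  Distance 4: (x=11, y=0), (x=4, y=1), (x=10, y=1), (x=5, y=2), (x=9, y=2)
  Distance 5: (x=4, y=0), (x=3, y=1), (x=11, y=1), (x=4, y=2), (x=10, y=2)
  Distance 6: (x=3, y=0), (x=2, y=1), (x=3, y=2)
  Distance 7: (x=2, y=2)
  Distance 8: (x=1, y=2)
  Distance 9: (x=0, y=2)  <- goal reached here
One shortest path (9 moves): (x=7, y=0) -> (x=6, y=0) -> (x=6, y=1) -> (x=5, y=1) -> (x=4, y=1) -> (x=3, y=1) -> (x=2, y=1) -> (x=2, y=2) -> (x=1, y=2) -> (x=0, y=2)

Answer: Shortest path length: 9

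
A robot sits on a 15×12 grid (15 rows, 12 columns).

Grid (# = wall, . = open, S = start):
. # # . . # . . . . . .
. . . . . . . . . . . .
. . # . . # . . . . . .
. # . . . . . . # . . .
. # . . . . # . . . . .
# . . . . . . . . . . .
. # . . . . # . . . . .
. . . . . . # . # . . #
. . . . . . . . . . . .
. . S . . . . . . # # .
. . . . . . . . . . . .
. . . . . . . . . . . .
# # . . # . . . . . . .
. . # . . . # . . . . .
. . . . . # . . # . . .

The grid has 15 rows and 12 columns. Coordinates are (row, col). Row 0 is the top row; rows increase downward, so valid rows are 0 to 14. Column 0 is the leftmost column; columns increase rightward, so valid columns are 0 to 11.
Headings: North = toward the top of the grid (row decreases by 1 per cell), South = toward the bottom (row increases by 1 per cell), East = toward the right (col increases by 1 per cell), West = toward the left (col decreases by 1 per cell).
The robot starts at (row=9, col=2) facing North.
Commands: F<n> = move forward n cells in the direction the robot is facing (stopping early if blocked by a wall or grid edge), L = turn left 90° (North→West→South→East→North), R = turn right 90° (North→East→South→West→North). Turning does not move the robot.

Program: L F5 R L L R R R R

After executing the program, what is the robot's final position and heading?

Answer: Final position: (row=9, col=0), facing South

Derivation:
Start: (row=9, col=2), facing North
  L: turn left, now facing West
  F5: move forward 2/5 (blocked), now at (row=9, col=0)
  R: turn right, now facing North
  L: turn left, now facing West
  L: turn left, now facing South
  R: turn right, now facing West
  R: turn right, now facing North
  R: turn right, now facing East
  R: turn right, now facing South
Final: (row=9, col=0), facing South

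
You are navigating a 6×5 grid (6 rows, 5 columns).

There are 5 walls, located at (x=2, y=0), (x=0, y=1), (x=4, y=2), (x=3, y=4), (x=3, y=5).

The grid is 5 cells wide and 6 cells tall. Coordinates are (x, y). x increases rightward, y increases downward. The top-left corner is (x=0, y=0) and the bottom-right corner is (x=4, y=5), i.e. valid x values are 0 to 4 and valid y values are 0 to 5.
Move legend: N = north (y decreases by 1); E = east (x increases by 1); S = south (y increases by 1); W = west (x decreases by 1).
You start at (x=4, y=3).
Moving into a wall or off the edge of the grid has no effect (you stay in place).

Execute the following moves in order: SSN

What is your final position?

Start: (x=4, y=3)
  S (south): (x=4, y=3) -> (x=4, y=4)
  S (south): (x=4, y=4) -> (x=4, y=5)
  N (north): (x=4, y=5) -> (x=4, y=4)
Final: (x=4, y=4)

Answer: Final position: (x=4, y=4)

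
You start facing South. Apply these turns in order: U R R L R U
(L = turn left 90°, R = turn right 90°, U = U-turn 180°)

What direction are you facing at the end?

Start: South
  U (U-turn (180°)) -> North
  R (right (90° clockwise)) -> East
  R (right (90° clockwise)) -> South
  L (left (90° counter-clockwise)) -> East
  R (right (90° clockwise)) -> South
  U (U-turn (180°)) -> North
Final: North

Answer: Final heading: North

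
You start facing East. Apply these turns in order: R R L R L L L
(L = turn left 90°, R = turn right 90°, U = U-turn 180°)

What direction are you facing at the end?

Start: East
  R (right (90° clockwise)) -> South
  R (right (90° clockwise)) -> West
  L (left (90° counter-clockwise)) -> South
  R (right (90° clockwise)) -> West
  L (left (90° counter-clockwise)) -> South
  L (left (90° counter-clockwise)) -> East
  L (left (90° counter-clockwise)) -> North
Final: North

Answer: Final heading: North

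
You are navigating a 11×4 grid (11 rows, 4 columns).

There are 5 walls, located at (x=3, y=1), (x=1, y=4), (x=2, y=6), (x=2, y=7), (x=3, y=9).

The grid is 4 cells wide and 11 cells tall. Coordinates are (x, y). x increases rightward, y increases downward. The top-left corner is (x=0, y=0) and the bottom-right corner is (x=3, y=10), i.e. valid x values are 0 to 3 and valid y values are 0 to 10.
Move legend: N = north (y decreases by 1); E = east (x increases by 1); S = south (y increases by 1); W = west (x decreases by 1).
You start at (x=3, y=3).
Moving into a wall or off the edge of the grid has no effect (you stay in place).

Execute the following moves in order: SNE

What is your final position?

Start: (x=3, y=3)
  S (south): (x=3, y=3) -> (x=3, y=4)
  N (north): (x=3, y=4) -> (x=3, y=3)
  E (east): blocked, stay at (x=3, y=3)
Final: (x=3, y=3)

Answer: Final position: (x=3, y=3)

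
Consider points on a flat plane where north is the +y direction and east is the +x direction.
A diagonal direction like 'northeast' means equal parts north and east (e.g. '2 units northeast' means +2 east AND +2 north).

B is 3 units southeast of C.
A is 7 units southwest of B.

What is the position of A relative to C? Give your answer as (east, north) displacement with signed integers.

Place C at the origin (east=0, north=0).
  B is 3 units southeast of C: delta (east=+3, north=-3); B at (east=3, north=-3).
  A is 7 units southwest of B: delta (east=-7, north=-7); A at (east=-4, north=-10).
Therefore A relative to C: (east=-4, north=-10).

Answer: A is at (east=-4, north=-10) relative to C.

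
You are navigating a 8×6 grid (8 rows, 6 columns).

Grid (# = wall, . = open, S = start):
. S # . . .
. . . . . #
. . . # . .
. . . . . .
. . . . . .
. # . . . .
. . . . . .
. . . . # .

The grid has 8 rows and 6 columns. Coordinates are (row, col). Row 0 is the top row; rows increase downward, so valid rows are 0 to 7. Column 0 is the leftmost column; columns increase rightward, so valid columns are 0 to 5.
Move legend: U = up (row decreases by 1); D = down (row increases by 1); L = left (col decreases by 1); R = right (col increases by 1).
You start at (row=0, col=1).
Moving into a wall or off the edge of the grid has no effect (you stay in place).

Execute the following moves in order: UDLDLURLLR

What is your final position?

Start: (row=0, col=1)
  U (up): blocked, stay at (row=0, col=1)
  D (down): (row=0, col=1) -> (row=1, col=1)
  L (left): (row=1, col=1) -> (row=1, col=0)
  D (down): (row=1, col=0) -> (row=2, col=0)
  L (left): blocked, stay at (row=2, col=0)
  U (up): (row=2, col=0) -> (row=1, col=0)
  R (right): (row=1, col=0) -> (row=1, col=1)
  L (left): (row=1, col=1) -> (row=1, col=0)
  L (left): blocked, stay at (row=1, col=0)
  R (right): (row=1, col=0) -> (row=1, col=1)
Final: (row=1, col=1)

Answer: Final position: (row=1, col=1)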